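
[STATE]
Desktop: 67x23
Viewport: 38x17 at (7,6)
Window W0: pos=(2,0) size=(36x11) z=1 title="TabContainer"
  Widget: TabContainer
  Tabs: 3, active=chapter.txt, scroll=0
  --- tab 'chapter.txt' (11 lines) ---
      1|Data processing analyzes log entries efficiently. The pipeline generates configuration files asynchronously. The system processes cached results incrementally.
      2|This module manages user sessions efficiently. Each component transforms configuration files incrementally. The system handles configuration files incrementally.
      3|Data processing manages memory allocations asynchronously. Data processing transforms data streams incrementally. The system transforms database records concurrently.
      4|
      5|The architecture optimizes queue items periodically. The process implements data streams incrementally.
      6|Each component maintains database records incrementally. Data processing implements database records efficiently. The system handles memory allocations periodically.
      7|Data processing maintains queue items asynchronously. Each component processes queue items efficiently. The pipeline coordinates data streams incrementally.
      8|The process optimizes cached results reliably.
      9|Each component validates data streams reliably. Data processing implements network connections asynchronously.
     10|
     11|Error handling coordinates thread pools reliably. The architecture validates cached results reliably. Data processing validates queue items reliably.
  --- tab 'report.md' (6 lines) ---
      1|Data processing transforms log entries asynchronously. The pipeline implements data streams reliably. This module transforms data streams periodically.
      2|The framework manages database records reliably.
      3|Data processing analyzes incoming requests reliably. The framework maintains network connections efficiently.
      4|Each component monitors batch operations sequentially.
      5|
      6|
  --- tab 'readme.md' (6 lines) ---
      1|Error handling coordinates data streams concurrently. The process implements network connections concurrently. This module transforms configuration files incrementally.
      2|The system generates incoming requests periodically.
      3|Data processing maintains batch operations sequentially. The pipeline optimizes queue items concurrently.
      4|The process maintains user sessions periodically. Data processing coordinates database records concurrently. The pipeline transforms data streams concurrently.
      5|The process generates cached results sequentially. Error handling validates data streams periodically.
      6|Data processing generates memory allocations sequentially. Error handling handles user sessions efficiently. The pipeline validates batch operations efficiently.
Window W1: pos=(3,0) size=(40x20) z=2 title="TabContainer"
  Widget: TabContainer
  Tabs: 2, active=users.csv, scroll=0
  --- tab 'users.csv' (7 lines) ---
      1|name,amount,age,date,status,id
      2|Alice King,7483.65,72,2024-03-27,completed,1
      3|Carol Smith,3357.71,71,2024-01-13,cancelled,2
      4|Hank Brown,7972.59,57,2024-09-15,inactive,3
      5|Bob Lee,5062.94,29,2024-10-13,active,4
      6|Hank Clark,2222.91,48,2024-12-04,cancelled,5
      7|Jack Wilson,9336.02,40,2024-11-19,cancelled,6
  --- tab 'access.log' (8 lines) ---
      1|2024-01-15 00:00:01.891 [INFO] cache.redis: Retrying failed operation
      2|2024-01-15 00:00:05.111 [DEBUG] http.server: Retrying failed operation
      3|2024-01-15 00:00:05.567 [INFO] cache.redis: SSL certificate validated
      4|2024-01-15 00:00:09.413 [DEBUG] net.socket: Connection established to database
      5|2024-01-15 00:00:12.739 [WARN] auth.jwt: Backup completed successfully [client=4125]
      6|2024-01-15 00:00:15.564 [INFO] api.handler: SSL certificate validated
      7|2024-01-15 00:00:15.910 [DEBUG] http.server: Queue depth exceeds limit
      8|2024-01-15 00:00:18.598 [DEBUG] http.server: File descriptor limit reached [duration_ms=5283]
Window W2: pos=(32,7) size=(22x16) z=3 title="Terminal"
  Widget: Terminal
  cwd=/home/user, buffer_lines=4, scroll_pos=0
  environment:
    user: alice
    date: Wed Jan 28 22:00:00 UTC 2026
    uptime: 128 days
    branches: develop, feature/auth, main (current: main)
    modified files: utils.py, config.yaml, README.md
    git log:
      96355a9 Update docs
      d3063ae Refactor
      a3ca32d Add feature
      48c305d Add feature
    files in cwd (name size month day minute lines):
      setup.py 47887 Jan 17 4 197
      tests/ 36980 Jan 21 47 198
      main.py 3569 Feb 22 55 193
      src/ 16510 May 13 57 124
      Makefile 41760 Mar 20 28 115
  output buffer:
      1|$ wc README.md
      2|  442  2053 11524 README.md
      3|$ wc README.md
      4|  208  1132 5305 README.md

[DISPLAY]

ce King,7483.65,72,2024-03-27,compl┃  
ol Smith,3357.71,71,2024-┏━━━━━━━━━━━━
k Brown,7972.59,57,2024-0┃ Terminal   
 Lee,5062.94,29,2024-10-1┠────────────
k Clark,2222.91,48,2024-1┃$ wc README.
k Wilson,9336.02,40,2024-┃  442  2053 
                         ┃$ wc README.
                         ┃  208  1132 
                         ┃$ █         
                         ┃            
                         ┃            
                         ┃            
                         ┃            
━━━━━━━━━━━━━━━━━━━━━━━━━┃            
                         ┃            
                         ┃            
                         ┗━━━━━━━━━━━━


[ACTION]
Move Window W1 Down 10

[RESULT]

ers.csv]│ access.log               ┃  
─────────────────────────┏━━━━━━━━━━━━
e,amount,age,date,status,┃ Terminal   
ce King,7483.65,72,2024-0┠────────────
ol Smith,3357.71,71,2024-┃$ wc README.
k Brown,7972.59,57,2024-0┃  442  2053 
 Lee,5062.94,29,2024-10-1┃$ wc README.
k Clark,2222.91,48,2024-1┃  208  1132 
k Wilson,9336.02,40,2024-┃$ █         
                         ┃            
                         ┃            
                         ┃            
                         ┃            
                         ┃            
                         ┃            
                         ┃            
━━━━━━━━━━━━━━━━━━━━━━━━━┗━━━━━━━━━━━━


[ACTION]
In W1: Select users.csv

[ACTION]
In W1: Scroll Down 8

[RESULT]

ers.csv]│ access.log               ┃  
─────────────────────────┏━━━━━━━━━━━━
k Wilson,9336.02,40,2024-┃ Terminal   
                         ┠────────────
                         ┃$ wc README.
                         ┃  442  2053 
                         ┃$ wc README.
                         ┃  208  1132 
                         ┃$ █         
                         ┃            
                         ┃            
                         ┃            
                         ┃            
                         ┃            
                         ┃            
                         ┃            
━━━━━━━━━━━━━━━━━━━━━━━━━┗━━━━━━━━━━━━


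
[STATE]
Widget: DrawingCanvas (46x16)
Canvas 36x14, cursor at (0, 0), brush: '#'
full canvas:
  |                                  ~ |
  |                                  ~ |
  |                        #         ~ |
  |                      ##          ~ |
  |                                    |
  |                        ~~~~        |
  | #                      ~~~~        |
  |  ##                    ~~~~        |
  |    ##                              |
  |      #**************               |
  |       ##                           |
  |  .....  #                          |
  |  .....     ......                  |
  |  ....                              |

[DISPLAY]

+                                 ~           
                                  ~           
                        #         ~           
                      ##          ~           
                                              
                        ~~~~                  
 #                      ~~~~                  
  ##                    ~~~~                  
    ##                                        
      #**************                         
       ##                                     
  .....  #                                    
  .....     ......                            
  ....                                        
                                              
                                              


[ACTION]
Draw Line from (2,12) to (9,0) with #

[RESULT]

+                                 ~           
                                  ~           
            #           #         ~           
          ##          ##          ~           
        ##                                    
      ##                ~~~~                  
 #   #                  ~~~~                  
  ###                   ~~~~                  
 ## ##                                        
#     #**************                         
       ##                                     
  .....  #                                    
  .....     ......                            
  ....                                        
                                              
                                              


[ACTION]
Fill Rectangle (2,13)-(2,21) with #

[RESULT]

+                                 ~           
                                  ~           
            ##########  #         ~           
          ##          ##          ~           
        ##                                    
      ##                ~~~~                  
 #   #                  ~~~~                  
  ###                   ~~~~                  
 ## ##                                        
#     #**************                         
       ##                                     
  .....  #                                    
  .....     ......                            
  ....                                        
                                              
                                              


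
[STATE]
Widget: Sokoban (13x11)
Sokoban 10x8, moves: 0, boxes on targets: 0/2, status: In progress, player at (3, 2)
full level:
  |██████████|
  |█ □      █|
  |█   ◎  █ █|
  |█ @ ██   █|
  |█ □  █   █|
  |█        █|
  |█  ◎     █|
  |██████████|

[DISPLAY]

██████████   
█ □      █   
█   ◎  █ █   
█ @ ██   █   
█ □  █   █   
█        █   
█  ◎     █   
██████████   
Moves: 0  0/2
             
             


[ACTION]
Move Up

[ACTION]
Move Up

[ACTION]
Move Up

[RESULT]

██████████   
█ □      █   
█ @ ◎  █ █   
█   ██   █   
█ □  █   █   
█        █   
█  ◎     █   
██████████   
Moves: 1  0/2
             
             


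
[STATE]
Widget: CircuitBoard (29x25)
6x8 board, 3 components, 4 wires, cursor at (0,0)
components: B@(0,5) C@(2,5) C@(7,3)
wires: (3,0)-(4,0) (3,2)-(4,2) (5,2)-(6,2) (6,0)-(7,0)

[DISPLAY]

   0 1 2 3 4 5               
0  [.]                  B    
                             
1                            
                             
2                       C    
                             
3   ·       ·                
    │       │                
4   ·       ·                
                             
5           ·                
            │                
6   ·       ·                
    │                        
7   ·           C            
Cursor: (0,0)                
                             
                             
                             
                             
                             
                             
                             
                             


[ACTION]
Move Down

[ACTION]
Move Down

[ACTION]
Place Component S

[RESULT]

   0 1 2 3 4 5               
0                       B    
                             
1                            
                             
2  [S]                  C    
                             
3   ·       ·                
    │       │                
4   ·       ·                
                             
5           ·                
            │                
6   ·       ·                
    │                        
7   ·           C            
Cursor: (2,0)                
                             
                             
                             
                             
                             
                             
                             
                             


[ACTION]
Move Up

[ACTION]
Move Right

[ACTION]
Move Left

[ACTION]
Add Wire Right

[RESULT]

   0 1 2 3 4 5               
0                       B    
                             
1  [.]─ ·                    
                             
2   S                   C    
                             
3   ·       ·                
    │       │                
4   ·       ·                
                             
5           ·                
            │                
6   ·       ·                
    │                        
7   ·           C            
Cursor: (1,0)                
                             
                             
                             
                             
                             
                             
                             
                             


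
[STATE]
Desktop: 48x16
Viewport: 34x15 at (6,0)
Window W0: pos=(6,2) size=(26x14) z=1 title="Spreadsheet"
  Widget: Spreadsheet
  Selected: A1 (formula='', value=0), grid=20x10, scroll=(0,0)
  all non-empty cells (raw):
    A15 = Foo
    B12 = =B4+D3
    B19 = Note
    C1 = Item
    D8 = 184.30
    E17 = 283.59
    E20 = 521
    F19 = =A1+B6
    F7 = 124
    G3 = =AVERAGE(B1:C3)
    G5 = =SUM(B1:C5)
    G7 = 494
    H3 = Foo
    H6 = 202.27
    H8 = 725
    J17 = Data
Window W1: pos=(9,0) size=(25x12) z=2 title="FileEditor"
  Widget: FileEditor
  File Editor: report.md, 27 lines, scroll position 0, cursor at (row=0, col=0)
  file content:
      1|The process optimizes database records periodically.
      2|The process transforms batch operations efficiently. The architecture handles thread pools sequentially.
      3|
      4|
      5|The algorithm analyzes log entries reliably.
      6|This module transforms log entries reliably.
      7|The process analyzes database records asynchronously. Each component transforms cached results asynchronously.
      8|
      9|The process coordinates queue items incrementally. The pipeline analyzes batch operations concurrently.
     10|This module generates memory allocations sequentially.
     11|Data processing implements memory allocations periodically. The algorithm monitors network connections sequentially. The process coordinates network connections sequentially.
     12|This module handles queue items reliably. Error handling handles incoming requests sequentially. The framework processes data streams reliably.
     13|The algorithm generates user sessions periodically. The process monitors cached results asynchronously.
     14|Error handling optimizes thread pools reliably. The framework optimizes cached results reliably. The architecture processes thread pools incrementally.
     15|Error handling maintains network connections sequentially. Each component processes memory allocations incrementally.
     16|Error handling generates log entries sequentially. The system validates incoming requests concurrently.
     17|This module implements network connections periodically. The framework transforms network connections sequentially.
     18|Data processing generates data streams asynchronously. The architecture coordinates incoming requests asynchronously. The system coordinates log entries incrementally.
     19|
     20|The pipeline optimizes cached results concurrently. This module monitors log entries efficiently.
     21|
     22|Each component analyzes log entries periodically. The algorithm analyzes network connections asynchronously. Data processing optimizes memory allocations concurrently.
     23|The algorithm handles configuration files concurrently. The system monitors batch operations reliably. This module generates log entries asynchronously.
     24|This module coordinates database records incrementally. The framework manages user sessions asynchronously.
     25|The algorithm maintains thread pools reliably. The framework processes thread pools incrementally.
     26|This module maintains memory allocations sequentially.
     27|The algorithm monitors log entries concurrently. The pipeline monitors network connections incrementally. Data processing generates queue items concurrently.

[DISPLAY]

   ┏━━━━━━━━━━━━━━━━━━━━━━━┓      
   ┃ FileEditor            ┃      
┏━━┠───────────────────────┨      
┃ S┃█he process optimizes ▲┃      
┠──┃The process transforms█┃      
┃A1┃                      ░┃      
┃  ┃                      ░┃      
┃--┃The algorithm analyzes░┃      
┃  ┃This module transforms░┃      
┃  ┃The process analyzes d░┃      
┃  ┃                      ▼┃      
┃  ┗━━━━━━━━━━━━━━━━━━━━━━━┛      
┃  5        0       0    ┃        
┃  6        0       0    ┃        
┃  7        0       0    ┃        


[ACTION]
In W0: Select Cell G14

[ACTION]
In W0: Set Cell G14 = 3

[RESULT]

   ┏━━━━━━━━━━━━━━━━━━━━━━━┓      
   ┃ FileEditor            ┃      
┏━━┠───────────────────────┨      
┃ S┃█he process optimizes ▲┃      
┠──┃The process transforms█┃      
┃G1┃                      ░┃      
┃  ┃                      ░┃      
┃--┃The algorithm analyzes░┃      
┃  ┃This module transforms░┃      
┃  ┃The process analyzes d░┃      
┃  ┃                      ▼┃      
┃  ┗━━━━━━━━━━━━━━━━━━━━━━━┛      
┃  5        0       0    ┃        
┃  6        0       0    ┃        
┃  7        0       0    ┃        


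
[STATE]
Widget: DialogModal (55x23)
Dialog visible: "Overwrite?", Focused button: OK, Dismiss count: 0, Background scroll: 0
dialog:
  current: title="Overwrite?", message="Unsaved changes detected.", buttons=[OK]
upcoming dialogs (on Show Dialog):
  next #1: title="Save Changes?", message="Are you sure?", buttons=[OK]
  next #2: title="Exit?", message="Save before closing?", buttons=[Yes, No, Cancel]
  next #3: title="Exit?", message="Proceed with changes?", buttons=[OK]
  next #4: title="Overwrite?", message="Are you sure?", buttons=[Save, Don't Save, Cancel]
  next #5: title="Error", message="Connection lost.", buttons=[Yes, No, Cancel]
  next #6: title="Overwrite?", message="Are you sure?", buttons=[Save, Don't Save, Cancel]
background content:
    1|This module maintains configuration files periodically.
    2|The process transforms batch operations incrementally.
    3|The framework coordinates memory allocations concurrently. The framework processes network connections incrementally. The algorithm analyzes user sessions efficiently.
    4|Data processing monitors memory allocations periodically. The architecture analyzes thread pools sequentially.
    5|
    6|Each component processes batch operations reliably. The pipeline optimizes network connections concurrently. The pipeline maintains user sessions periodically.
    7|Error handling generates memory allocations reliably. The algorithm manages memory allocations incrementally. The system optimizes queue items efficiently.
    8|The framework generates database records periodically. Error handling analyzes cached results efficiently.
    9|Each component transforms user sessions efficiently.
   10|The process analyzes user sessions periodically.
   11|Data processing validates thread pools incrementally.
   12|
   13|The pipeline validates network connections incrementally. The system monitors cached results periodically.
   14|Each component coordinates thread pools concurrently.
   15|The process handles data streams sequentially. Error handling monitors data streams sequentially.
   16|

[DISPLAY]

This module maintains configuration files periodically.
The process transforms batch operations incrementally. 
The framework coordinates memory allocations concurrent
Data processing monitors memory allocations periodicall
                                                       
Each component processes batch operations reliably. The
Error handling generates memory allocations reliably. T
The framework generates database records periodically. 
Each component transforms user sessions efficiently.   
The process a┌───────────────────────────┐cally.       
Data processi│         Overwrite?        │rementally.  
             │ Unsaved changes detected. │             
The pipeline │            [OK]           │ incrementall
Each componen└───────────────────────────┘ncurrently.  
The process handles data streams sequentially. Error ha
                                                       
                                                       
                                                       
                                                       
                                                       
                                                       
                                                       
                                                       


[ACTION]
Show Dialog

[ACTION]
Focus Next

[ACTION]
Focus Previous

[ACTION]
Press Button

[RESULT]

This module maintains configuration files periodically.
The process transforms batch operations incrementally. 
The framework coordinates memory allocations concurrent
Data processing monitors memory allocations periodicall
                                                       
Each component processes batch operations reliably. The
Error handling generates memory allocations reliably. T
The framework generates database records periodically. 
Each component transforms user sessions efficiently.   
The process analyzes user sessions periodically.       
Data processing validates thread pools incrementally.  
                                                       
The pipeline validates network connections incrementall
Each component coordinates thread pools concurrently.  
The process handles data streams sequentially. Error ha
                                                       
                                                       
                                                       
                                                       
                                                       
                                                       
                                                       
                                                       


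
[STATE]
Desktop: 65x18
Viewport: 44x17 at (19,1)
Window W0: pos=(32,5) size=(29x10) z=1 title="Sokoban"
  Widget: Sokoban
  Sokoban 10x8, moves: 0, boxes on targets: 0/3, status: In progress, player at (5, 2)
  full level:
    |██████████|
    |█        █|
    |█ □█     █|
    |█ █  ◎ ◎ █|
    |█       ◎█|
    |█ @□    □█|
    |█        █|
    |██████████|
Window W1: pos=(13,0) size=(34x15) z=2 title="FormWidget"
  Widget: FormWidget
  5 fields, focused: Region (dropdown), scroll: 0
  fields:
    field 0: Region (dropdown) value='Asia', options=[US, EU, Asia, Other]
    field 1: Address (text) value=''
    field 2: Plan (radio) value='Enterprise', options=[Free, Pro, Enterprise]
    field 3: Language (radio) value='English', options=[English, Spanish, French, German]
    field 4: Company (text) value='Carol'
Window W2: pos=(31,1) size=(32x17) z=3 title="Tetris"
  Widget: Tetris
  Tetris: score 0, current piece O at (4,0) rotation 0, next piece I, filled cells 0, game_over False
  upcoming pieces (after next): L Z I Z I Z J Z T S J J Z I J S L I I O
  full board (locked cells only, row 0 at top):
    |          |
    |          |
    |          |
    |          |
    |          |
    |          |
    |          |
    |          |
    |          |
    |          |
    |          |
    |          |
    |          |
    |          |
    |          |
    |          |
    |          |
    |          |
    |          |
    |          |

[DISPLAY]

Widget      ┏━━━━━━━━━━━━━━━━━━━━━━━━━━━━━━┓
────────────┃ Tetris                       ┃
ion:     [As┠──────────────────────────────┨
ress:    [  ┃          │Next:              ┃
n:       ( )┃          │████               ┃
guage:   (●)┃          │                   ┃
pany:    [Ca┃          │                   ┃
            ┃          │                   ┃
            ┃          │                   ┃
            ┃          │Score:             ┃
            ┃          │0                  ┃
            ┃          │                   ┃
            ┃          │                   ┃
━━━━━━━━━━━━┃          │                   ┃
            ┃          │                   ┃
            ┃          │                   ┃
            ┗━━━━━━━━━━━━━━━━━━━━━━━━━━━━━━┛


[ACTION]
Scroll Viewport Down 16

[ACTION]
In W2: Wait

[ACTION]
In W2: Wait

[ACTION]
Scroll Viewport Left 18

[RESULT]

            ┃ FormWidget      ┏━━━━━━━━━━━━━
            ┠─────────────────┃ Tetris      
            ┃> Region:     [As┠─────────────
            ┃  Address:    [  ┃          │Ne
            ┃  Plan:       ( )┃          │██
            ┃  Language:   (●)┃          │  
            ┃  Company:    [Ca┃          │  
            ┃                 ┃          │  
            ┃                 ┃          │  
            ┃                 ┃          │Sc
            ┃                 ┃          │0 
            ┃                 ┃          │  
            ┃                 ┃          │  
            ┗━━━━━━━━━━━━━━━━━┃          │  
                              ┃          │  
                              ┃          │  
                              ┗━━━━━━━━━━━━━


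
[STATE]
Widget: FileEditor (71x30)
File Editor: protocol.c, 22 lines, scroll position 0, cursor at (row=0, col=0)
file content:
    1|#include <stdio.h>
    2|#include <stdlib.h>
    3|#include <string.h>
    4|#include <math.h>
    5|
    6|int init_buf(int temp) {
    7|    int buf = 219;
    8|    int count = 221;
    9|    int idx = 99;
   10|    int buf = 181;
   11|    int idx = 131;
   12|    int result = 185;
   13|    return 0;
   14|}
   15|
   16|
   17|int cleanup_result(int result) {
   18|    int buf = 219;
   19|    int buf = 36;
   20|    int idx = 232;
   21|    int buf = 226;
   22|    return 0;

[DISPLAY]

█include <stdio.h>                                                    ▲
#include <stdlib.h>                                                   █
#include <string.h>                                                   ░
#include <math.h>                                                     ░
                                                                      ░
int init_buf(int temp) {                                              ░
    int buf = 219;                                                    ░
    int count = 221;                                                  ░
    int idx = 99;                                                     ░
    int buf = 181;                                                    ░
    int idx = 131;                                                    ░
    int result = 185;                                                 ░
    return 0;                                                         ░
}                                                                     ░
                                                                      ░
                                                                      ░
int cleanup_result(int result) {                                      ░
    int buf = 219;                                                    ░
    int buf = 36;                                                     ░
    int idx = 232;                                                    ░
    int buf = 226;                                                    ░
    return 0;                                                         ░
                                                                      ░
                                                                      ░
                                                                      ░
                                                                      ░
                                                                      ░
                                                                      ░
                                                                      ░
                                                                      ▼


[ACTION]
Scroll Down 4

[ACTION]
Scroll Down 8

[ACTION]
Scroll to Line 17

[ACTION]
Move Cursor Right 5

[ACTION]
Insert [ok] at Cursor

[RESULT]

#inclok█de <stdio.h>                                                  ▲
#include <stdlib.h>                                                   █
#include <string.h>                                                   ░
#include <math.h>                                                     ░
                                                                      ░
int init_buf(int temp) {                                              ░
    int buf = 219;                                                    ░
    int count = 221;                                                  ░
    int idx = 99;                                                     ░
    int buf = 181;                                                    ░
    int idx = 131;                                                    ░
    int result = 185;                                                 ░
    return 0;                                                         ░
}                                                                     ░
                                                                      ░
                                                                      ░
int cleanup_result(int result) {                                      ░
    int buf = 219;                                                    ░
    int buf = 36;                                                     ░
    int idx = 232;                                                    ░
    int buf = 226;                                                    ░
    return 0;                                                         ░
                                                                      ░
                                                                      ░
                                                                      ░
                                                                      ░
                                                                      ░
                                                                      ░
                                                                      ░
                                                                      ▼


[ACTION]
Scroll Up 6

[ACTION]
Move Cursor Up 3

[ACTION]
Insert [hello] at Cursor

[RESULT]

#inclokhello█de <stdio.h>                                             ▲
#include <stdlib.h>                                                   █
#include <string.h>                                                   ░
#include <math.h>                                                     ░
                                                                      ░
int init_buf(int temp) {                                              ░
    int buf = 219;                                                    ░
    int count = 221;                                                  ░
    int idx = 99;                                                     ░
    int buf = 181;                                                    ░
    int idx = 131;                                                    ░
    int result = 185;                                                 ░
    return 0;                                                         ░
}                                                                     ░
                                                                      ░
                                                                      ░
int cleanup_result(int result) {                                      ░
    int buf = 219;                                                    ░
    int buf = 36;                                                     ░
    int idx = 232;                                                    ░
    int buf = 226;                                                    ░
    return 0;                                                         ░
                                                                      ░
                                                                      ░
                                                                      ░
                                                                      ░
                                                                      ░
                                                                      ░
                                                                      ░
                                                                      ▼


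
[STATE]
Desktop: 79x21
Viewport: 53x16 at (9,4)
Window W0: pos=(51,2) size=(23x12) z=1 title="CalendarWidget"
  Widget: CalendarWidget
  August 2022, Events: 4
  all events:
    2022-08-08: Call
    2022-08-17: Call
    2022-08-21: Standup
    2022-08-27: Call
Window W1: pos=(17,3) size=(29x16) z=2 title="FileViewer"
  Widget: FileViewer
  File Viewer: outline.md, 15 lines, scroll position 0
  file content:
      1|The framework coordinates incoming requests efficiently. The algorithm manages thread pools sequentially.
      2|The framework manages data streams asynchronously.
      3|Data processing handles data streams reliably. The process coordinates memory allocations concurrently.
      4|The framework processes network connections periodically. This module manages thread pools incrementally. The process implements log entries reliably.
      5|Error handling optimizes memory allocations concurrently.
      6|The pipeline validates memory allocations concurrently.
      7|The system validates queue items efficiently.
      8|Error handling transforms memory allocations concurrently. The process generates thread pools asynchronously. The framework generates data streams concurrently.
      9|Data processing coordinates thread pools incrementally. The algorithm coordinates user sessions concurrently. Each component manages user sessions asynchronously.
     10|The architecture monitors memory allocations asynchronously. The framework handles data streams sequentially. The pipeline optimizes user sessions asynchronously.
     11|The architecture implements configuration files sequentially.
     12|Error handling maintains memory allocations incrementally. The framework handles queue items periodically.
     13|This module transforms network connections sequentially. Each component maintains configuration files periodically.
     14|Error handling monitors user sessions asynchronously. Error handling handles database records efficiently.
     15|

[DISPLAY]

        ┃ FileViewer                ┃     ┠──────────
        ┠───────────────────────────┨     ┃     Augus
        ┃The framework coordinates ▲┃     ┃Mo Tu We T
        ┃The framework manages data█┃     ┃ 1  2  3  
        ┃Data processing handles da░┃     ┃ 8*  9 10 
        ┃The framework processes ne░┃     ┃15 16 17* 
        ┃Error handling optimizes m░┃     ┃22 23 24 2
        ┃The pipeline validates mem░┃     ┃29 30 31  
        ┃The system validates queue░┃     ┃          
        ┃Error handling transforms ░┃     ┗━━━━━━━━━━
        ┃Data processing coordinate░┃                
        ┃The architecture monitors ░┃                
        ┃The architecture implement░┃                
        ┃Error handling maintains m▼┃                
        ┗━━━━━━━━━━━━━━━━━━━━━━━━━━━┛                
                                                     


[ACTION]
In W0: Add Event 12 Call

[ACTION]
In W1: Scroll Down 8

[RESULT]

        ┃ FileViewer                ┃     ┠──────────
        ┠───────────────────────────┨     ┃     Augus
        ┃The framework processes ne▲┃     ┃Mo Tu We T
        ┃Error handling optimizes m░┃     ┃ 1  2  3  
        ┃The pipeline validates mem░┃     ┃ 8*  9 10 
        ┃The system validates queue░┃     ┃15 16 17* 
        ┃Error handling transforms ░┃     ┃22 23 24 2
        ┃Data processing coordinate░┃     ┃29 30 31  
        ┃The architecture monitors ░┃     ┃          
        ┃The architecture implement░┃     ┗━━━━━━━━━━
        ┃Error handling maintains m░┃                
        ┃This module transforms net░┃                
        ┃Error handling monitors us█┃                
        ┃                          ▼┃                
        ┗━━━━━━━━━━━━━━━━━━━━━━━━━━━┛                
                                                     


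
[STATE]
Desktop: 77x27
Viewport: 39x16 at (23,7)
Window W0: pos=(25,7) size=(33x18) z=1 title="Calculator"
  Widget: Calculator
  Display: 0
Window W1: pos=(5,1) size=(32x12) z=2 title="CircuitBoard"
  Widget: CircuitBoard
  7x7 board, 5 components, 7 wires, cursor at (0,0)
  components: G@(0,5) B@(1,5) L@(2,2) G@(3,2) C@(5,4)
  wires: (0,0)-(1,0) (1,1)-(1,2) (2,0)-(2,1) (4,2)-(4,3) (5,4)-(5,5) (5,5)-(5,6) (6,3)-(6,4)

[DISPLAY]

       B     ┃━━━━━━━━━━━━━━━━━━━━┓    
             ┃                    ┃    
             ┃────────────────────┨    
             ┃                   0┃    
             ┃─┬───┐              ┃    
━━━━━━━━━━━━━┛ │ ÷ │              ┃    
  ┃├───┼───┼───┼───┤              ┃    
  ┃│ 4 │ 5 │ 6 │ × │              ┃    
  ┃├───┼───┼───┼───┤              ┃    
  ┃│ 1 │ 2 │ 3 │ - │              ┃    
  ┃├───┼───┼───┼───┤              ┃    
  ┃│ 0 │ . │ = │ + │              ┃    
  ┃├───┼───┼───┼───┤              ┃    
  ┃│ C │ MC│ MR│ M+│              ┃    
  ┃└───┴───┴───┴───┘              ┃    
  ┃                               ┃    


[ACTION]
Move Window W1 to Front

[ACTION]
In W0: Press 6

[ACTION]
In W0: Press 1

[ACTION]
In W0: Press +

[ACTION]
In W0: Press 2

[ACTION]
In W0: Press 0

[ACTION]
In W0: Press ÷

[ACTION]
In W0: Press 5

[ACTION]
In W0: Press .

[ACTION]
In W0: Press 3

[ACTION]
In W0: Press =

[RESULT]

       B     ┃━━━━━━━━━━━━━━━━━━━━┓    
             ┃                    ┃    
             ┃────────────────────┨    
             ┃         15.28301887┃    
             ┃─┬───┐              ┃    
━━━━━━━━━━━━━┛ │ ÷ │              ┃    
  ┃├───┼───┼───┼───┤              ┃    
  ┃│ 4 │ 5 │ 6 │ × │              ┃    
  ┃├───┼───┼───┼───┤              ┃    
  ┃│ 1 │ 2 │ 3 │ - │              ┃    
  ┃├───┼───┼───┼───┤              ┃    
  ┃│ 0 │ . │ = │ + │              ┃    
  ┃├───┼───┼───┼───┤              ┃    
  ┃│ C │ MC│ MR│ M+│              ┃    
  ┃└───┴───┴───┴───┘              ┃    
  ┃                               ┃    
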